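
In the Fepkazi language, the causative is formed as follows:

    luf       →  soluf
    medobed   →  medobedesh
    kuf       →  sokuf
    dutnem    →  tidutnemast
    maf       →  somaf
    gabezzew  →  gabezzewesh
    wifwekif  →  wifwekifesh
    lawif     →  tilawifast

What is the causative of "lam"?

luf and lawif both end in -f yet inflect differently (soluf, tilawifast), so the final letter is not what conditions the rule; the number of vowels is.
"lam" has 1 vowel. The stems with 1 vowel (luf → soluf, kuf → sokuf, maf → somaf) add the prefix so-.
So lam → solam.

solam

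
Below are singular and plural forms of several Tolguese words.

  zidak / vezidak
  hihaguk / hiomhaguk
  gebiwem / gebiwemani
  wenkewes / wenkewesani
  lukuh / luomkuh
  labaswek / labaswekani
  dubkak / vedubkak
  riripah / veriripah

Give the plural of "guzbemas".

veguzbemas

"guzbemas" has last vowel 'a'. The stems whose last vowel is 'a' (dubkak → vedubkak, riripah → veriripah, zidak → vezidak) add the prefix ve-.
So guzbemas → veguzbemas.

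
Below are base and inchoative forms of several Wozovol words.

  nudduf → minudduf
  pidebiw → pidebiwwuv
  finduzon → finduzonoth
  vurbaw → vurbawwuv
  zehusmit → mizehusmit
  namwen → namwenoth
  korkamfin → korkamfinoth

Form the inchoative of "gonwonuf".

korkamfin and pidebiw both have last vowel 'i' yet inflect differently (korkamfinoth, pidebiwwuv), so the last vowel is not what conditions the rule; the final letter is.
"gonwonuf" ends in -f. The one such stem in the data (nudduf → minudduf) adds the prefix mi-, so the same rule applies.
So gonwonuf → migonwonuf.

migonwonuf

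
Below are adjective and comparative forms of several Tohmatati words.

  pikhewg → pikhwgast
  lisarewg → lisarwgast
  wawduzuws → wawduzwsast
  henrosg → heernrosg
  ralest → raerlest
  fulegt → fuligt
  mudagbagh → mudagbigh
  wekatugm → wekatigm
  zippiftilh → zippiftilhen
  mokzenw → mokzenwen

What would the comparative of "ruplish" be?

pikhewg and henrosg both end in -g yet inflect differently (pikhwgast, heernrosg), so the final letter is not what conditions the rule; the second-to-last letter is.
"ruplish" has second-to-last letter 's'. The stems whose second-to-last letter is 's' (henrosg → heernrosg, ralest → raerlest) insert -er- after the first vowel.
The other patterns: stems whose second-to-last letter is 'w' delete the last vowel and add -ast; stems whose second-to-last letter is 'g' change the last vowel to 'i'; stems whose second-to-last letter is 'l' or 'n' add -en.
So ruplish → ruerplish.

ruerplish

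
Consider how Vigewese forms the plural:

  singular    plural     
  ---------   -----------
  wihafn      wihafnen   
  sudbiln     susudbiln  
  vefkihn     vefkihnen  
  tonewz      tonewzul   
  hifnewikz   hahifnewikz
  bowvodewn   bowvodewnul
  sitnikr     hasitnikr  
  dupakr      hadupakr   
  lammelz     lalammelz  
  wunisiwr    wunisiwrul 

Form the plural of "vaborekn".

lammelz and hifnewikz both end in -z yet inflect differently (lalammelz, hahifnewikz), so the final letter is not what conditions the rule; the second-to-last letter is.
"vaborekn" has second-to-last letter 'k'. The stems whose second-to-last letter is 'k' (hifnewikz → hahifnewikz, dupakr → hadupakr, sitnikr → hasitnikr) add the prefix ha-.
So vaborekn → havaborekn.

havaborekn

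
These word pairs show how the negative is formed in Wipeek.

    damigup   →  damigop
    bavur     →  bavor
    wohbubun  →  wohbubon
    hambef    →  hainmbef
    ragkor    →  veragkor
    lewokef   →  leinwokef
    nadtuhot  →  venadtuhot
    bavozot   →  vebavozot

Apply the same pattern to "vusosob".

"vusosob" has last vowel 'o'. The stems whose last vowel is 'o' (ragkor → veragkor, nadtuhot → venadtuhot, bavozot → vebavozot) add the prefix ve-.
So vusosob → vevusosob.

vevusosob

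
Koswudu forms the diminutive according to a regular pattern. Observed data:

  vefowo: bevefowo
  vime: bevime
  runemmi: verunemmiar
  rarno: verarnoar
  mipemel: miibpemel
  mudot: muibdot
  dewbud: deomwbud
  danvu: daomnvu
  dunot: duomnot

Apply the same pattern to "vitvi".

"vitvi" begins with v-. The stems beginning with v- (vefowo → bevefowo, vime → bevime) add the prefix be-.
The other patterns: stems beginning with r- add ve- … -ar around the stem; stems beginning with m- insert -ib- after the first vowel; stems beginning with d- insert -om- after the first vowel.
So vitvi → bevitvi.

bevitvi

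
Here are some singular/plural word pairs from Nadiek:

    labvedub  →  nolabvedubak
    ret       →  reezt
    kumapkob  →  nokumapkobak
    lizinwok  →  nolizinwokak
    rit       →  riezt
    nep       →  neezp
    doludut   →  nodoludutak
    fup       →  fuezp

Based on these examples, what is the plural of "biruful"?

nobirufulak

rit and doludut both end in -t yet inflect differently (riezt, nodoludutak), so the final letter is not what conditions the rule; the number of vowels is.
"biruful" has 3 vowels. The stems with 3 vowels (labvedub → nolabvedubak, doludut → nodoludutak, kumapkob → nokumapkobak) add no- … -ak around the stem.
So biruful → nobirufulak.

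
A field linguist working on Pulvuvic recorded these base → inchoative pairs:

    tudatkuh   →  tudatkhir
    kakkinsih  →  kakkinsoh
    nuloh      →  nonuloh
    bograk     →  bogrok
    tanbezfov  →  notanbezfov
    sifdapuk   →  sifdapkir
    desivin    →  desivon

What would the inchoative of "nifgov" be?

nonifgov

nuloh and tudatkuh both end in -h yet inflect differently (nonuloh, tudatkhir), so the final letter is not what conditions the rule; the last vowel is.
"nifgov" has last vowel 'o'. The stems whose last vowel is 'o' (tanbezfov → notanbezfov, nuloh → nonuloh) add the prefix no-.
The other patterns: stems whose last vowel is 'u' delete the last vowel and add -ir; stems whose last vowel is 'a' or 'i' change the last vowel to 'o'.
So nifgov → nonifgov.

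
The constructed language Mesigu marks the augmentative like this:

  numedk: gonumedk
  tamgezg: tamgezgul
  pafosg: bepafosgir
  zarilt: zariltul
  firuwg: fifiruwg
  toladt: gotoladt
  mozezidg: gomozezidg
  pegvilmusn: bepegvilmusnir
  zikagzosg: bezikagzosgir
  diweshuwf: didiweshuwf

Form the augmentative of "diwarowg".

didiwarowg

pafosg and firuwg both end in -g yet inflect differently (bepafosgir, fifiruwg), so the final letter is not what conditions the rule; the second-to-last letter is.
"diwarowg" has second-to-last letter 'w'. The stems whose second-to-last letter is 'w' (firuwg → fifiruwg, diweshuwf → didiweshuwf) repeat the first consonant+vowel as a prefix.
So diwarowg → didiwarowg.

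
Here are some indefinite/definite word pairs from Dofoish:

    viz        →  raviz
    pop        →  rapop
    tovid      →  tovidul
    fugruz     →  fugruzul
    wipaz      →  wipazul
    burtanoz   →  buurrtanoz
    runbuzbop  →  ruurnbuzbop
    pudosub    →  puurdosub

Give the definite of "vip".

ravip

viz and fugruz both end in -z yet inflect differently (raviz, fugruzul), so the final letter is not what conditions the rule; the number of vowels is.
"vip" has 1 vowel. The stems with 1 vowel (viz → raviz, pop → rapop) add the prefix ra-.
The other patterns: stems with 2 vowels add -ul; stems with 3 vowels insert -ur- after the first vowel.
So vip → ravip.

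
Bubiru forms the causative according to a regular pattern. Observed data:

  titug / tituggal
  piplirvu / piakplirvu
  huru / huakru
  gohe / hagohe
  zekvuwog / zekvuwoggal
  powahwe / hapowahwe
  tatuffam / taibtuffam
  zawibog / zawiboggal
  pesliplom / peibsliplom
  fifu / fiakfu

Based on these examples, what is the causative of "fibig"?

titug and piplirvu both have last vowel 'u' yet inflect differently (tituggal, piakplirvu), so the last vowel is not what conditions the rule; the final letter is.
"fibig" ends in -g. The stems ending in -g (titug → tituggal, zawibog → zawiboggal, zekvuwog → zekvuwoggal) double the final consonant and add -al.
So fibig → fibiggal.

fibiggal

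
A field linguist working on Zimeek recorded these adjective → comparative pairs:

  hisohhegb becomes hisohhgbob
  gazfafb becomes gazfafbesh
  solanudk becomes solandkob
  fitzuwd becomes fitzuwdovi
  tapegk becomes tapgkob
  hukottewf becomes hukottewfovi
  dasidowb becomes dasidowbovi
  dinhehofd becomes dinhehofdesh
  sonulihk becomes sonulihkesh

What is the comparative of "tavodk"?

dinhehofd and fitzuwd both end in -d yet inflect differently (dinhehofdesh, fitzuwdovi), so the final letter is not what conditions the rule; the second-to-last letter is.
"tavodk" has second-to-last letter 'd'. The one such stem in the data (solanudk → solandkob) deletes the last vowel and adds -ob (as do hisohhegb, tapegk), so the same rule applies.
The other patterns: stems whose second-to-last letter is 'f' or 'h' add -esh; stems whose second-to-last letter is 'w' add -ovi.
So tavodk → tavdkob.

tavdkob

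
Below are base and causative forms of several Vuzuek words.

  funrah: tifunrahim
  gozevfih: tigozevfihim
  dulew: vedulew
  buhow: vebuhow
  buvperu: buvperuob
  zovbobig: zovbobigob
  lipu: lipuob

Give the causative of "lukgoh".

tilukgohim

gozevfih and zovbobig both have last vowel 'i' yet inflect differently (tigozevfihim, zovbobigob), so the last vowel is not what conditions the rule; the final letter is.
"lukgoh" ends in -h. The stems ending in -h (funrah → tifunrahim, gozevfih → tigozevfihim) add ti- … -im around the stem.
The other patterns: stems ending in -w add the prefix ve-; stems ending in -g or -u add -ob.
So lukgoh → tilukgohim.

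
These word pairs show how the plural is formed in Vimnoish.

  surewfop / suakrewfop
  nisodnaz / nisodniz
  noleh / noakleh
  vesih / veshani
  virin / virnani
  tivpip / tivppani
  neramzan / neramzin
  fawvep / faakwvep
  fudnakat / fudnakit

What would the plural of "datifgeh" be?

daaktifgeh

neramzan and virin both end in -n yet inflect differently (neramzin, virnani), so the final letter is not what conditions the rule; the last vowel is.
"datifgeh" has last vowel 'e'. The stems whose last vowel is 'e' (noleh → noakleh, fawvep → faakwvep) insert -ak- after the first vowel.
The other patterns: stems whose last vowel is 'a' change the last vowel to 'i'; stems whose last vowel is 'i' delete the last vowel and add -ani.
So datifgeh → daaktifgeh.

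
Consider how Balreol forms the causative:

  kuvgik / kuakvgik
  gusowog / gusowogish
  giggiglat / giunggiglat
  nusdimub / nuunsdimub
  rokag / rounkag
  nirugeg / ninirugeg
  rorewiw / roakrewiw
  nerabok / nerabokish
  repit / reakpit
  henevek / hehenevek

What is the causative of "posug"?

"posug" has last vowel 'u'. The one such stem in the data (nusdimub → nuunsdimub) inserts -un- after the first vowel (as do giggiglat, rokag), so the same rule applies.
The other patterns: stems whose last vowel is 'o' add -ish; stems whose last vowel is 'i' insert -ak- after the first vowel; stems whose last vowel is 'e' repeat the first consonant+vowel as a prefix.
So posug → pounsug.

pounsug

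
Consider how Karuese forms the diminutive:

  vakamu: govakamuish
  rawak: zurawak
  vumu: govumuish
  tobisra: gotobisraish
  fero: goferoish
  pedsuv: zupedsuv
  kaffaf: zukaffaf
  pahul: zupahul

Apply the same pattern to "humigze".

gohumigzeish

"humigze" ends in a vowel. The stems ending in a vowel (tobisra → gotobisraish, fero → goferoish, vumu → govumuish) add go- … -ish around the stem.
So humigze → gohumigzeish.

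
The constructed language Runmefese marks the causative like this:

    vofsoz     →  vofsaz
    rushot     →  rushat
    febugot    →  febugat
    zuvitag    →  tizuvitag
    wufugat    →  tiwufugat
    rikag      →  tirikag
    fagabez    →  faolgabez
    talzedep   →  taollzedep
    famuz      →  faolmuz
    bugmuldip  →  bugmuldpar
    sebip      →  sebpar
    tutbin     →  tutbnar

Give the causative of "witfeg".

wioltfeg

rushot and wufugat both end in -t yet inflect differently (rushat, tiwufugat), so the final letter is not what conditions the rule; the last vowel is.
"witfeg" has last vowel 'e'. The stems whose last vowel is 'e' (fagabez → faolgabez, talzedep → taollzedep) insert -ol- after the first vowel.
So witfeg → wioltfeg.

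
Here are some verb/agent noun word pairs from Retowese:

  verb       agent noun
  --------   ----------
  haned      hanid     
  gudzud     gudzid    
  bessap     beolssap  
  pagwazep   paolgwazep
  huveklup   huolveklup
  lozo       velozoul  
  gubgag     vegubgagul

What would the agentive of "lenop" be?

haned and pagwazep both have last vowel 'e' yet inflect differently (hanid, paolgwazep), so the last vowel is not what conditions the rule; the final letter is.
"lenop" ends in -p. The stems ending in -p (bessap → beolssap, pagwazep → paolgwazep, huveklup → huolveklup) insert -ol- after the first vowel.
So lenop → leolnop.

leolnop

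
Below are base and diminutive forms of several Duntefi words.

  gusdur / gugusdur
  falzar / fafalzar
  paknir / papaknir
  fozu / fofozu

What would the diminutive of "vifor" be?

Every pair shown (gusdur → gugusdur, falzar → fafalzar, paknir → papaknir, …) follows the same rule: repeat the first consonant+vowel as a prefix.
So vifor → vivifor.

vivifor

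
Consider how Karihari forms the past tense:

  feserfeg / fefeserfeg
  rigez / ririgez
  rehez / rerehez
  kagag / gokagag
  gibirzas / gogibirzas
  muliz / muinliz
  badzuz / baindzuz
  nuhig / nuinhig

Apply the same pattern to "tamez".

tatamez

feserfeg and kagag both end in -g yet inflect differently (fefeserfeg, gokagag), so the final letter is not what conditions the rule; the last vowel is.
"tamez" has last vowel 'e'. The stems whose last vowel is 'e' (feserfeg → fefeserfeg, rigez → ririgez, rehez → rerehez) repeat the first consonant+vowel as a prefix.
So tamez → tatamez.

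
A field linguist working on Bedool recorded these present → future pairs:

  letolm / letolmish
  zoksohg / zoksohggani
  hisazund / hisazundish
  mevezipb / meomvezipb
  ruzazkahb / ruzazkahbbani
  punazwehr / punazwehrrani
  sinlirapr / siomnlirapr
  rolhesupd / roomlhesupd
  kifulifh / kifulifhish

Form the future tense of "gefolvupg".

"gefolvupg" has second-to-last letter 'p'. The stems whose second-to-last letter is 'p' (rolhesupd → roomlhesupd, sinlirapr → siomnlirapr, mevezipb → meomvezipb) insert -om- after the first vowel.
So gefolvupg → geomfolvupg.

geomfolvupg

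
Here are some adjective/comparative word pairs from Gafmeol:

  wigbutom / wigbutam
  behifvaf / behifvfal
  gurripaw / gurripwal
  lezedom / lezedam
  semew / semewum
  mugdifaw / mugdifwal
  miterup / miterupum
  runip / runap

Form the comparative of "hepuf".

mugdifaw and semew both end in -w yet inflect differently (mugdifwal, semewum), so the final letter is not what conditions the rule; the last vowel is.
"hepuf" has last vowel 'u'. The one such stem in the data (miterup → miterupum) adds -um, so the same rule applies.
So hepuf → hepufum.

hepufum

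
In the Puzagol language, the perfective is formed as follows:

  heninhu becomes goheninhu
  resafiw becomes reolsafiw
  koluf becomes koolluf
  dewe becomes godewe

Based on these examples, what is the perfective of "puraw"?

puolraw

koluf and heninhu both have last vowel 'u' yet inflect differently (koolluf, goheninhu), so the last vowel is not what conditions the rule; whether the stem ends in a vowel or a consonant is.
"puraw" ends in a consonant. The stems ending in a consonant (koluf → koolluf, resafiw → reolsafiw) insert -ol- after the first vowel.
So puraw → puolraw.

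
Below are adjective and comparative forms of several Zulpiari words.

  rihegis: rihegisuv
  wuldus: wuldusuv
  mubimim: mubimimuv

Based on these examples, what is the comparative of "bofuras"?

Every pair shown (rihegis → rihegisuv, wuldus → wuldusuv, mubimim → mubimimuv) follows the same rule: add -uv.
So bofuras → bofurasuv.

bofurasuv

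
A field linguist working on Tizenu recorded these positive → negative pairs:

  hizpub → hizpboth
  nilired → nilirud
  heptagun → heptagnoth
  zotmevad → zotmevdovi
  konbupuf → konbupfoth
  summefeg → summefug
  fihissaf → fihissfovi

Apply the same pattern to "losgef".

losguf

fihissaf and konbupuf both end in -f yet inflect differently (fihissfovi, konbupfoth), so the final letter is not what conditions the rule; the last vowel is.
"losgef" has last vowel 'e'. The stems whose last vowel is 'e' (nilired → nilirud, summefeg → summefug) change the last vowel to 'u'.
The other patterns: stems whose last vowel is 'a' delete the last vowel and add -ovi; stems whose last vowel is 'u' delete the last vowel and add -oth.
So losgef → losguf.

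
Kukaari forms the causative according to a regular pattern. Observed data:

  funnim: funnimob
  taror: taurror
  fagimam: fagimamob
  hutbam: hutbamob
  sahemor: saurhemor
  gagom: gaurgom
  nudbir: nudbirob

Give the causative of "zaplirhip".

gagom and hutbam both end in -m yet inflect differently (gaurgom, hutbamob), so the final letter is not what conditions the rule; the last vowel is.
"zaplirhip" has last vowel 'i'. The stems whose last vowel is 'i' (nudbir → nudbirob, funnim → funnimob) add -ob.
So zaplirhip → zaplirhipob.

zaplirhipob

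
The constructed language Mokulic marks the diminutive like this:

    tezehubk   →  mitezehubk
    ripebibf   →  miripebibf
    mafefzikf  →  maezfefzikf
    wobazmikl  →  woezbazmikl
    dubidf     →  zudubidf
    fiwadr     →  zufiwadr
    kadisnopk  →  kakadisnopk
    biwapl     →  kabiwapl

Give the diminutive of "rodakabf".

ripebibf and mafefzikf both end in -f yet inflect differently (miripebibf, maezfefzikf), so the final letter is not what conditions the rule; the second-to-last letter is.
"rodakabf" has second-to-last letter 'b'. The stems whose second-to-last letter is 'b' (tezehubk → mitezehubk, ripebibf → miripebibf) add the prefix mi-.
The other patterns: stems whose second-to-last letter is 'k' insert -ez- after the first vowel; stems whose second-to-last letter is 'd' add the prefix zu-; stems whose second-to-last letter is 'p' add the prefix ka-.
So rodakabf → mirodakabf.

mirodakabf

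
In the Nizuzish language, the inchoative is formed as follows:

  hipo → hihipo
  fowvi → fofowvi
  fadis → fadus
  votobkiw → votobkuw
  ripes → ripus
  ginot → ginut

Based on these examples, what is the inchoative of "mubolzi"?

fowvi and fadis both have last vowel 'i' yet inflect differently (fofowvi, fadus), so the last vowel is not what conditions the rule; whether the stem ends in a vowel or a consonant is.
"mubolzi" ends in a vowel. The stems ending in a vowel (hipo → hihipo, fowvi → fofowvi) repeat the first consonant+vowel as a prefix.
The other pattern: stems ending in a consonant change the last vowel to 'u'.
So mubolzi → mumubolzi.

mumubolzi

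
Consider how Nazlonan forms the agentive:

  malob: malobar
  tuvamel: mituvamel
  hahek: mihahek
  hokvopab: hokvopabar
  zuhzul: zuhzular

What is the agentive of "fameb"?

mifameb

tuvamel and zuhzul both end in -l yet inflect differently (mituvamel, zuhzular), so the final letter is not what conditions the rule; the last vowel is.
"fameb" has last vowel 'e'. The stems whose last vowel is 'e' (tuvamel → mituvamel, hahek → mihahek) add the prefix mi-.
The other pattern: stems whose last vowel is 'a', 'o' or 'u' add -ar.
So fameb → mifameb.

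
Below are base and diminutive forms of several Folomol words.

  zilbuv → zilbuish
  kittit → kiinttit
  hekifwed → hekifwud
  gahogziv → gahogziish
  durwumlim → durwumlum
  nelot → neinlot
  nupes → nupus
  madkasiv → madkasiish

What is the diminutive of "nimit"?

niinmit

"nimit" ends in -t. The stems ending in -t (kittit → kiinttit, nelot → neinlot) insert -in- after the first vowel.
So nimit → niinmit.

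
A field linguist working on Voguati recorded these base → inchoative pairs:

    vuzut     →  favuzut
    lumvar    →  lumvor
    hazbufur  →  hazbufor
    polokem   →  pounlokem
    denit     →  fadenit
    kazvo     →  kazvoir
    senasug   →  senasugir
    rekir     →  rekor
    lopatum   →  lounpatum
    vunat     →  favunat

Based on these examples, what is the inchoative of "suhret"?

fasuhret

"suhret" ends in -t. The stems ending in -t (denit → fadenit, vuzut → favuzut, vunat → favunat) add the prefix fa-.
The other patterns: stems ending in -m insert -un- after the first vowel; stems ending in -r change the last vowel to 'o'; stems ending in -g or -o add -ir.
So suhret → fasuhret.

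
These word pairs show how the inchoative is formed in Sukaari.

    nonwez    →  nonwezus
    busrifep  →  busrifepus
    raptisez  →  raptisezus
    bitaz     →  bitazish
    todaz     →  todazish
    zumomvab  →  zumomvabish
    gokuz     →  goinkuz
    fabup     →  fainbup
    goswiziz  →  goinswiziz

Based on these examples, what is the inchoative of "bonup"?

boinnup

nonwez and bitaz both end in -z yet inflect differently (nonwezus, bitazish), so the final letter is not what conditions the rule; the last vowel is.
"bonup" has last vowel 'u'. The stems whose last vowel is 'u' (gokuz → goinkuz, fabup → fainbup) insert -in- after the first vowel.
The other patterns: stems whose last vowel is 'e' add -us; stems whose last vowel is 'a' add -ish.
So bonup → boinnup.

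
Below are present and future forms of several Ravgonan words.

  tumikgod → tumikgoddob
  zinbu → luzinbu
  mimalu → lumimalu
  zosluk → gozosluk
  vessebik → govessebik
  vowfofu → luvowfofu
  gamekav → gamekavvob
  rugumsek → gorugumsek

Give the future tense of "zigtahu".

luzigtahu

vowfofu and zosluk both have last vowel 'u' yet inflect differently (luvowfofu, gozosluk), so the last vowel is not what conditions the rule; the final letter is.
"zigtahu" ends in -u. The stems ending in -u (vowfofu → luvowfofu, mimalu → lumimalu, zinbu → luzinbu) add the prefix lu-.
The other patterns: stems ending in -k add the prefix go-; stems ending in -d or -v double the final consonant and add -ob.
So zigtahu → luzigtahu.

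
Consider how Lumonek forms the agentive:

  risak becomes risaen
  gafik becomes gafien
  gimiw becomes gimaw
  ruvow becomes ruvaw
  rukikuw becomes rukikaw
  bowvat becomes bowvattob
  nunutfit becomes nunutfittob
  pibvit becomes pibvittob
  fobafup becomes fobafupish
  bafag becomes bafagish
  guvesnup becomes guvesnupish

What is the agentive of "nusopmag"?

gafik and gimiw both have last vowel 'i' yet inflect differently (gafien, gimaw), so the last vowel is not what conditions the rule; the final letter is.
"nusopmag" ends in -g. The one such stem in the data (bafag → bafagish) adds -ish, so the same rule applies.
The other patterns: stems ending in -k drop the final letter and add -en; stems ending in -w change the last vowel to 'a'; stems ending in -t double the final consonant and add -ob.
So nusopmag → nusopmagish.

nusopmagish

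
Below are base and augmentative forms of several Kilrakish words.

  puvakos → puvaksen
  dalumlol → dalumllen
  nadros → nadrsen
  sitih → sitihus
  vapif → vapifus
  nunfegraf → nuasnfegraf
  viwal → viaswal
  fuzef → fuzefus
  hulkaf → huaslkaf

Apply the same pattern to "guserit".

dalumlol and viwal both end in -l yet inflect differently (dalumllen, viaswal), so the final letter is not what conditions the rule; the last vowel is.
"guserit" has last vowel 'i'. The stems whose last vowel is 'i' (sitih → sitihus, vapif → vapifus) add -us.
The other patterns: stems whose last vowel is 'o' delete the last vowel and add -en; stems whose last vowel is 'a' insert -as- after the first vowel.
So guserit → guseritus.

guseritus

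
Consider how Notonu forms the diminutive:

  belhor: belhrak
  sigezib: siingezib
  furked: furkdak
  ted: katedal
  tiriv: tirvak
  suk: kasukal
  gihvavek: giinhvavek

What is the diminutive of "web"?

"web" has 1 vowel. The stems with 1 vowel (suk → kasukal, ted → katedal) add ka- … -al around the stem.
So web → kawebal.

kawebal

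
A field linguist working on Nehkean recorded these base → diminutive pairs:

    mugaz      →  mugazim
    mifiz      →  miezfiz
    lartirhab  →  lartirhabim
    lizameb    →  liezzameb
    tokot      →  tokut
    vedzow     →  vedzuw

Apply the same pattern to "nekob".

mugaz and mifiz both end in -z yet inflect differently (mugazim, miezfiz), so the final letter is not what conditions the rule; the last vowel is.
"nekob" has last vowel 'o'. The stems whose last vowel is 'o' (tokot → tokut, vedzow → vedzuw) change the last vowel to 'u'.
So nekob → nekub.

nekub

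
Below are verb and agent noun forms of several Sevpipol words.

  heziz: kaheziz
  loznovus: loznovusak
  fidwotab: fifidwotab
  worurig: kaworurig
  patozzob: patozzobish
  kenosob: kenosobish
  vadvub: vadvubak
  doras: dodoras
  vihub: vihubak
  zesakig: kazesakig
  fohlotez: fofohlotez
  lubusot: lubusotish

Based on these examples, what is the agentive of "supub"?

vadvub and patozzob both end in -b yet inflect differently (vadvubak, patozzobish), so the final letter is not what conditions the rule; the last vowel is.
"supub" has last vowel 'u'. The stems whose last vowel is 'u' (vadvub → vadvubak, loznovus → loznovusak, vihub → vihubak) add -ak.
The other patterns: stems whose last vowel is 'o' add -ish; stems whose last vowel is 'i' add the prefix ka-; stems whose last vowel is 'a' or 'e' repeat the first consonant+vowel as a prefix.
So supub → supubak.

supubak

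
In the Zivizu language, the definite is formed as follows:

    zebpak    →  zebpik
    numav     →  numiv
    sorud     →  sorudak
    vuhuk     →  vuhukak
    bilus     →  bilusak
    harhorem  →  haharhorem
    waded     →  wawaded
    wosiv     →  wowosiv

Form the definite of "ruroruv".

zebpak and vuhuk both end in -k yet inflect differently (zebpik, vuhukak), so the final letter is not what conditions the rule; the last vowel is.
"ruroruv" has last vowel 'u'. The stems whose last vowel is 'u' (sorud → sorudak, vuhuk → vuhukak, bilus → bilusak) add -ak.
The other patterns: stems whose last vowel is 'a' change the last vowel to 'i'; stems whose last vowel is 'e' or 'i' repeat the first consonant+vowel as a prefix.
So ruroruv → ruroruvak.

ruroruvak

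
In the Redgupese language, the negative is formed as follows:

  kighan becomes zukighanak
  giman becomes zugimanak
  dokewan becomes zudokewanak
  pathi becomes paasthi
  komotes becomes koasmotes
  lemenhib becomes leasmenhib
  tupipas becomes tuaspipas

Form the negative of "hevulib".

kighan and tupipas both have last vowel 'a' yet inflect differently (zukighanak, tuaspipas), so the last vowel is not what conditions the rule; the final letter is.
"hevulib" ends in -b. The one such stem in the data (lemenhib → leasmenhib) inserts -as- after the first vowel (as do pathi, komotes), so the same rule applies.
The other pattern: stems ending in -n add zu- … -ak around the stem.
So hevulib → heasvulib.

heasvulib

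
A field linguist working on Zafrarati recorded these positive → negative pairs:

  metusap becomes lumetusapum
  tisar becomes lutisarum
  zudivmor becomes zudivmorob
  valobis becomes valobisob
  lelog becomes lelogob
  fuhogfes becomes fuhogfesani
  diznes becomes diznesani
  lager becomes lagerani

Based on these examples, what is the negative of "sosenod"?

tisar and zudivmor both end in -r yet inflect differently (lutisarum, zudivmorob), so the final letter is not what conditions the rule; the last vowel is.
"sosenod" has last vowel 'o'. The stems whose last vowel is 'o' (zudivmor → zudivmorob, lelog → lelogob) add -ob.
So sosenod → sosenodob.

sosenodob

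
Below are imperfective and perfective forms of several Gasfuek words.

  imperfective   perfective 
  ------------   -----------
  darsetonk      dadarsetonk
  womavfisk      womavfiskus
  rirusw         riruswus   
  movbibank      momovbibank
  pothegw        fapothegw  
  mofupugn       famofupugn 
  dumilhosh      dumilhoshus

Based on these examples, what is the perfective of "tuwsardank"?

"tuwsardank" has second-to-last letter 'n'. The stems whose second-to-last letter is 'n' (darsetonk → dadarsetonk, movbibank → momovbibank) repeat the first consonant+vowel as a prefix.
The other patterns: stems whose second-to-last letter is 'g' add the prefix fa-; stems whose second-to-last letter is 's' add -us.
So tuwsardank → tutuwsardank.

tutuwsardank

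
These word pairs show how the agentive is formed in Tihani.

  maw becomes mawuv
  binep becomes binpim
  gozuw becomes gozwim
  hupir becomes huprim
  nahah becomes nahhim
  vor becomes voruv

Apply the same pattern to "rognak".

"rognak" has 2 vowels. The stems with 2 vowels (hupir → huprim, nahah → nahhim, binep → binpim) delete the last vowel and add -im.
So rognak → rognkim.

rognkim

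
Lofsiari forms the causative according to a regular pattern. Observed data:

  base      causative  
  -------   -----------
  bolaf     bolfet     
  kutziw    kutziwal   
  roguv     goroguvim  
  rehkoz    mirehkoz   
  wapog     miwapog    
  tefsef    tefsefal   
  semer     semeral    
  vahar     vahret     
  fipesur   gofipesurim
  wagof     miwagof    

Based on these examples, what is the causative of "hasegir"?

"hasegir" has last vowel 'i'. The one such stem in the data (kutziw → kutziwal) adds -al, so the same rule applies.
So hasegir → hasegiral.

hasegiral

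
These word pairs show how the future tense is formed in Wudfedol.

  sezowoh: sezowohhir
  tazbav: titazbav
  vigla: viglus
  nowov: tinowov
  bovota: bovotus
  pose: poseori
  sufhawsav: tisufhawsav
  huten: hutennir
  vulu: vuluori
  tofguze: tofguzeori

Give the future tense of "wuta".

"wuta" ends in -a. The stems ending in -a (bovota → bovotus, vigla → viglus) drop the final letter and add -us.
So wuta → wutus.

wutus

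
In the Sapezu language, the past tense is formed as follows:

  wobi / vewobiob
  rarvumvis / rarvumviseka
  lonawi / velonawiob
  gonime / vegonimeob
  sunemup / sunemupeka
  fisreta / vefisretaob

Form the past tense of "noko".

"noko" ends in a vowel. The stems ending in a vowel (gonime → vegonimeob, lonawi → velonawiob, fisreta → vefisretaob) add ve- … -ob around the stem.
So noko → venokoob.

venokoob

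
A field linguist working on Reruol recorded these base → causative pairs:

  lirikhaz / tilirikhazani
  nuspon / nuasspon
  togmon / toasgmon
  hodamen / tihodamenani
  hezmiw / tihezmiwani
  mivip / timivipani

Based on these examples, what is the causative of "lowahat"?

tilowahatani

nuspon and hodamen both end in -n yet inflect differently (nuasspon, tihodamenani), so the final letter is not what conditions the rule; the last vowel is.
"lowahat" has last vowel 'a'. The one such stem in the data (lirikhaz → tilirikhazani) adds ti- … -ani around the stem, so the same rule applies.
So lowahat → tilowahatani.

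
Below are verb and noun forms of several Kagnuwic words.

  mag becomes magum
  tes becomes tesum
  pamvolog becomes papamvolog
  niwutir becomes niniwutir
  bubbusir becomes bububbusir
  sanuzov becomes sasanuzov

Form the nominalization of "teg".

"teg" has 1 vowel. The stems with 1 vowel (tes → tesum, mag → magum) add -um.
The other pattern: stems with 3 vowels repeat the first consonant+vowel as a prefix.
So teg → tegum.

tegum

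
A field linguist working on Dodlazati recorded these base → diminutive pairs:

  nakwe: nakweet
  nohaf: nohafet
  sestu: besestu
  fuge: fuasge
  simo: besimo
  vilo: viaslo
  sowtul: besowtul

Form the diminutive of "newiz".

nakwe and fuge both end in -e yet inflect differently (nakweet, fuasge), so the final letter is not what conditions the rule; the first letter is.
"newiz" begins with n-. The stems beginning with n- (nakwe → nakweet, nohaf → nohafet) add -et.
So newiz → newizet.

newizet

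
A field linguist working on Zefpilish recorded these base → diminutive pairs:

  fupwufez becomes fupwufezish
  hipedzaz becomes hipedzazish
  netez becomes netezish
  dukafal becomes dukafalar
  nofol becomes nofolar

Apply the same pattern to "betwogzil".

betwogzilar

hipedzaz and dukafal both have last vowel 'a' yet inflect differently (hipedzazish, dukafalar), so the last vowel is not what conditions the rule; the final letter is.
"betwogzil" ends in -l. The stems ending in -l (dukafal → dukafalar, nofol → nofolar) add -ar.
So betwogzil → betwogzilar.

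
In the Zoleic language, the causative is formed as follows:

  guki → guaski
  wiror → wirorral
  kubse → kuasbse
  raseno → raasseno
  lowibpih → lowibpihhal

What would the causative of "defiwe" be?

"defiwe" ends in a vowel. The stems ending in a vowel (guki → guaski, raseno → raasseno, kubse → kuasbse) insert -as- after the first vowel.
The other pattern: stems ending in a consonant double the final consonant and add -al.
So defiwe → deasfiwe.

deasfiwe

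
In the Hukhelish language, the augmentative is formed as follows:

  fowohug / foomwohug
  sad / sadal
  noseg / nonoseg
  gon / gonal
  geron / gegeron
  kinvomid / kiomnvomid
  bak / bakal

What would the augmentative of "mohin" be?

momohin

gon and geron both end in -n yet inflect differently (gonal, gegeron), so the final letter is not what conditions the rule; the number of vowels is.
"mohin" has 2 vowels. The stems with 2 vowels (noseg → nonoseg, geron → gegeron) repeat the first consonant+vowel as a prefix.
The other patterns: stems with 1 vowel add -al; stems with 3 vowels insert -om- after the first vowel.
So mohin → momohin.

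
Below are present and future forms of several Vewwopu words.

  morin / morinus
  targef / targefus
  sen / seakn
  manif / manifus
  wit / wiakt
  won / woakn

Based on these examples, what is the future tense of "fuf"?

morin and won both end in -n yet inflect differently (morinus, woakn), so the final letter is not what conditions the rule; the number of vowels is.
"fuf" has 1 vowel. The stems with 1 vowel (won → woakn, wit → wiakt, sen → seakn) insert -ak- after the first vowel.
So fuf → fuakf.

fuakf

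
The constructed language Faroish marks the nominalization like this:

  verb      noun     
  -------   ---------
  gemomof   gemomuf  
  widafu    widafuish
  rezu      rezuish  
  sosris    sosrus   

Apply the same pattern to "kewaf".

kewuf

gemomof and widafu both have 3 vowels yet inflect differently (gemomuf, widafuish), so the number of vowels is not what conditions the rule; whether the stem ends in a vowel or a consonant is.
"kewaf" ends in a consonant. The stems ending in a consonant (gemomof → gemomuf, sosris → sosrus) change the last vowel to 'u'.
So kewaf → kewuf.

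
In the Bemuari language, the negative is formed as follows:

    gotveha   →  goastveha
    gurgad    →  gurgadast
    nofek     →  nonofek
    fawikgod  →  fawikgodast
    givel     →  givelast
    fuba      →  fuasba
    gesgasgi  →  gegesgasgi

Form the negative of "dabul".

dabulast

nofek and givel both have last vowel 'e' yet inflect differently (nonofek, givelast), so the last vowel is not what conditions the rule; the final letter is.
"dabul" ends in -l. The one such stem in the data (givel → givelast) adds -ast, so the same rule applies.
So dabul → dabulast.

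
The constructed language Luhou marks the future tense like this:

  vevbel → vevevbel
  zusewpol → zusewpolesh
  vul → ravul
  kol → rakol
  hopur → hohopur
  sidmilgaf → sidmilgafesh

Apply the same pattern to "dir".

vul and vevbel both end in -l yet inflect differently (ravul, vevevbel), so the final letter is not what conditions the rule; the number of vowels is.
"dir" has 1 vowel. The stems with 1 vowel (vul → ravul, kol → rakol) add the prefix ra-.
The other patterns: stems with 2 vowels repeat the first consonant+vowel as a prefix; stems with 3 vowels add -esh.
So dir → radir.

radir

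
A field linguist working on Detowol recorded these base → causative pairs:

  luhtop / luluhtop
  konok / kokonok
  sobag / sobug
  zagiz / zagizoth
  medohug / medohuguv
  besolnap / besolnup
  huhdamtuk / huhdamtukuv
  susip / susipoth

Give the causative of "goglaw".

"goglaw" has last vowel 'a'. The stems whose last vowel is 'a' (besolnap → besolnup, sobag → sobug) change the last vowel to 'u'.
So goglaw → gogluw.

gogluw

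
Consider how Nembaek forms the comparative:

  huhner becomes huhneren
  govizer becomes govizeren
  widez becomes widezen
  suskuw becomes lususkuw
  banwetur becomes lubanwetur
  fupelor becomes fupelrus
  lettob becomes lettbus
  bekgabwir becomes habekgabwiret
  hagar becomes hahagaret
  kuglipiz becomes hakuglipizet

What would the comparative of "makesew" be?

makesewen

huhner and banwetur both end in -r yet inflect differently (huhneren, lubanwetur), so the final letter is not what conditions the rule; the last vowel is.
"makesew" has last vowel 'e'. The stems whose last vowel is 'e' (huhner → huhneren, govizer → govizeren, widez → widezen) add -en.
So makesew → makesewen.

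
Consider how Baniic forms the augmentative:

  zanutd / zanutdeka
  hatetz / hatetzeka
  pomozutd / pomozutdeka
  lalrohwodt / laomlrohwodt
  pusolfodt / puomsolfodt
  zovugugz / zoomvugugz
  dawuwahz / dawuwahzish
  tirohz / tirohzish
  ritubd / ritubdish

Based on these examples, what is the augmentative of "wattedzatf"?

hatetz and zovugugz both end in -z yet inflect differently (hatetzeka, zoomvugugz), so the final letter is not what conditions the rule; the second-to-last letter is.
"wattedzatf" has second-to-last letter 't'. The stems whose second-to-last letter is 't' (zanutd → zanutdeka, hatetz → hatetzeka, pomozutd → pomozutdeka) add -eka.
So wattedzatf → wattedzatfeka.

wattedzatfeka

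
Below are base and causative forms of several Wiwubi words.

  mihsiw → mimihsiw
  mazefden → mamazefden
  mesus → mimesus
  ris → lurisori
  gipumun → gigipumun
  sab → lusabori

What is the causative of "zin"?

luzinori

ris and mesus both end in -s yet inflect differently (lurisori, mimesus), so the final letter is not what conditions the rule; the number of vowels is.
"zin" has 1 vowel. The stems with 1 vowel (sab → lusabori, ris → lurisori) add lu- … -ori around the stem.
The other patterns: stems with 2 vowels add the prefix mi-; stems with 3 vowels repeat the first consonant+vowel as a prefix.
So zin → luzinori.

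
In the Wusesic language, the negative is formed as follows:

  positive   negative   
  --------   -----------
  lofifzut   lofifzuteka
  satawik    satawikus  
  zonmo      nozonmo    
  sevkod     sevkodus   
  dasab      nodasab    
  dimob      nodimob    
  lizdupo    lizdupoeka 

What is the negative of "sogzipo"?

lizdupo and zonmo both end in -o yet inflect differently (lizdupoeka, nozonmo), so the final letter is not what conditions the rule; the first letter is.
"sogzipo" begins with s-. The stems beginning with s- (satawik → satawikus, sevkod → sevkodus) add -us.
So sogzipo → sogzipous.

sogzipous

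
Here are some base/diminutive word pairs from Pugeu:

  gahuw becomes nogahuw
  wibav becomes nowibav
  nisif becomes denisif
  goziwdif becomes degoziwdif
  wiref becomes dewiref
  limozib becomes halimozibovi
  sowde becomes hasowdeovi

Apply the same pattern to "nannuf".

"nannuf" ends in -f. The stems ending in -f (nisif → denisif, goziwdif → degoziwdif, wiref → dewiref) add the prefix de-.
The other patterns: stems ending in -v or -w add the prefix no-; stems ending in -b or -e add ha- … -ovi around the stem.
So nannuf → denannuf.

denannuf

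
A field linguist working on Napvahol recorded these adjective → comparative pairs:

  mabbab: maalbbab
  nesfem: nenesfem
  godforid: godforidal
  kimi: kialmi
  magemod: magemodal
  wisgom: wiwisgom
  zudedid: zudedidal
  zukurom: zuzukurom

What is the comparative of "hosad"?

hosadal

magemod and wisgom both have last vowel 'o' yet inflect differently (magemodal, wiwisgom), so the last vowel is not what conditions the rule; the final letter is.
"hosad" ends in -d. The stems ending in -d (godforid → godforidal, magemod → magemodal, zudedid → zudedidal) add -al.
So hosad → hosadal.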